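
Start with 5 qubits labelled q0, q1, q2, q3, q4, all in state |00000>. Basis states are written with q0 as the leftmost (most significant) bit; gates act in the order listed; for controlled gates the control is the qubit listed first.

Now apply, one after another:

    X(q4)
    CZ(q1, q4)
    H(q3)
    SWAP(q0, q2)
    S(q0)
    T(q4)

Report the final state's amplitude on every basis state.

The resulting statevector has amplitude sqrt(2)*exp(I*pi/4)/2 on |00001>, sqrt(2)*exp(I*pi/4)/2 on |00011>, and 0 on every other basis state.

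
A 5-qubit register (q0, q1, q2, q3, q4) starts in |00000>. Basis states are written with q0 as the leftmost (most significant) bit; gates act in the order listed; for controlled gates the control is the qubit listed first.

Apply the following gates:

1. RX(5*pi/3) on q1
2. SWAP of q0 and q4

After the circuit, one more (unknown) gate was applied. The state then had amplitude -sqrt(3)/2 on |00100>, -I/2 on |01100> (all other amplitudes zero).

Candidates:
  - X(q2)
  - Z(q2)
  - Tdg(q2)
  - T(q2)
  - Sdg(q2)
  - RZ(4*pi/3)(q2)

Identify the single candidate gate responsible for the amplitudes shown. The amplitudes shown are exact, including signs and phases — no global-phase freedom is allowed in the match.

It was X(q2) that produced the state shown.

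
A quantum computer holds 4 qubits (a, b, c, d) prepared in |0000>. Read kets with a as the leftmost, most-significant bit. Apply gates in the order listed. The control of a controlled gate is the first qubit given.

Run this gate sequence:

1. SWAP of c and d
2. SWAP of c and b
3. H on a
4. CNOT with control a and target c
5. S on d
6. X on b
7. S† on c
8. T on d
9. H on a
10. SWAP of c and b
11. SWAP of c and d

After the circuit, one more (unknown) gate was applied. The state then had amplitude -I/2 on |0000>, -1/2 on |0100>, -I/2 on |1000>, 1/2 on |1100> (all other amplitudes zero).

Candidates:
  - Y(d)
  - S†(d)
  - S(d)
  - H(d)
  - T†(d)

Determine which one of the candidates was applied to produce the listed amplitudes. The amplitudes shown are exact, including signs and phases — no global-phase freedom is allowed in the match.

The applied gate was Y(d).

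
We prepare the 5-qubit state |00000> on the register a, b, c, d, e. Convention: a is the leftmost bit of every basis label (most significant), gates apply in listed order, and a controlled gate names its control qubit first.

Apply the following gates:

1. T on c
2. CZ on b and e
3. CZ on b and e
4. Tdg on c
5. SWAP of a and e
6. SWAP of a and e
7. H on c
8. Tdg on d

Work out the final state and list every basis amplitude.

The final amplitudes are sqrt(2)/2 on |00000>, sqrt(2)/2 on |00100>, and 0 on every other basis state. Key observation: the block from step 1 through step 4 cancels to the identity and can be dropped.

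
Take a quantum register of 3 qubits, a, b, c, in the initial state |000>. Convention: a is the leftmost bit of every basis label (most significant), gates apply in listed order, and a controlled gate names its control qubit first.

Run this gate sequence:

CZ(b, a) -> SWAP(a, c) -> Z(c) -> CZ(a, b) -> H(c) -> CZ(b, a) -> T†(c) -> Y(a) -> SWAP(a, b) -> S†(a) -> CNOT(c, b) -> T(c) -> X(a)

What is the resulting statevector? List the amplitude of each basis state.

The final amplitudes are sqrt(2)*I/2 on |101>, sqrt(2)*I/2 on |110>, and 0 on every other basis state.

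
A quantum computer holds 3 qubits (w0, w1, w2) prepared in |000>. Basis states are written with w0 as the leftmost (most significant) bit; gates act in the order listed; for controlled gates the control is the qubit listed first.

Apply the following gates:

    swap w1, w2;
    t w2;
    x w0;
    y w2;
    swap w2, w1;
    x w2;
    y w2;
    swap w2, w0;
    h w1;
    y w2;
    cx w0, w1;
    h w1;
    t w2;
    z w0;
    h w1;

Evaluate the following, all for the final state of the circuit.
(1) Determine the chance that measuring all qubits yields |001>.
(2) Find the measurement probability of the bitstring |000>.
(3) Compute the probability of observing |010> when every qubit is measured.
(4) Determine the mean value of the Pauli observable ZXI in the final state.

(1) The probability of measuring |001> is 0.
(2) A full measurement returns |000> with probability 1/2.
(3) A full measurement returns |010> with probability 1/2.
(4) The observable ZXI averages to -1.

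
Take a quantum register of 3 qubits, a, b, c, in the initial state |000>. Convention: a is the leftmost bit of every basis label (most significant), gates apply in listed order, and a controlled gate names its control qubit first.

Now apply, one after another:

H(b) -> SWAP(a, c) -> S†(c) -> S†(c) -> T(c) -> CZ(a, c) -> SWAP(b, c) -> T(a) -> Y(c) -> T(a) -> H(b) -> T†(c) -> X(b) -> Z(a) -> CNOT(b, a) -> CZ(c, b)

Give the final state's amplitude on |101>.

The amplitude on |101> is 0.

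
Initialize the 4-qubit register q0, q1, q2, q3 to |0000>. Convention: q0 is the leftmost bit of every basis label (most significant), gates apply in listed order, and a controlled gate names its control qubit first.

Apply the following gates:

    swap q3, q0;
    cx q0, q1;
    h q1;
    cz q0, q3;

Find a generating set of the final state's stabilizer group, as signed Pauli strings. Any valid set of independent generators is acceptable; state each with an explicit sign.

The stabilizer group can be generated by +IXII, +ZIII, +IIZI, +IIIZ, among other valid generating sets.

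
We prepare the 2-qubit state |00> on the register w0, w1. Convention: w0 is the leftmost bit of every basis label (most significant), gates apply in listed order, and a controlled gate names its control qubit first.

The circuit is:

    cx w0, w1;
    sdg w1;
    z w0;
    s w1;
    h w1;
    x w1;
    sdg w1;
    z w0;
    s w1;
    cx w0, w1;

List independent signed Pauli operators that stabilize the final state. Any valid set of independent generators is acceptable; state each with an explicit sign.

The stabilizer group can be generated by +IX, +ZI, among other valid generating sets.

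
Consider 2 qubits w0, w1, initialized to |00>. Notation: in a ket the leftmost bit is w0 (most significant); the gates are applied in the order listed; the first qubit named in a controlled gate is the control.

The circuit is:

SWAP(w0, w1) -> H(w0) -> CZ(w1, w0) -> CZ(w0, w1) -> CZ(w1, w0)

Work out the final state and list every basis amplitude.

The resulting statevector has amplitude sqrt(2)/2 on |00>, 0 on |01>, sqrt(2)/2 on |10>, 0 on |11>.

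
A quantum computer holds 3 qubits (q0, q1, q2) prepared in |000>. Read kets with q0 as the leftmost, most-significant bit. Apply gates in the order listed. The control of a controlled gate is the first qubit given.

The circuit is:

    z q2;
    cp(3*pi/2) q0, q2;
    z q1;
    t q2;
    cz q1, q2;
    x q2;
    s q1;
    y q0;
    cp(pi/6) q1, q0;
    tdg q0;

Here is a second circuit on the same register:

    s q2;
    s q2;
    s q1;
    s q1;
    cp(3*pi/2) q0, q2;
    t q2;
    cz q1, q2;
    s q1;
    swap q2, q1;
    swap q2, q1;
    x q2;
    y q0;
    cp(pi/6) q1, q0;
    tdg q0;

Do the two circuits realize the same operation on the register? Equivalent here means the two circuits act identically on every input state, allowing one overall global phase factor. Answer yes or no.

Yes: on every input state the two circuits agree up to one overall phase factor.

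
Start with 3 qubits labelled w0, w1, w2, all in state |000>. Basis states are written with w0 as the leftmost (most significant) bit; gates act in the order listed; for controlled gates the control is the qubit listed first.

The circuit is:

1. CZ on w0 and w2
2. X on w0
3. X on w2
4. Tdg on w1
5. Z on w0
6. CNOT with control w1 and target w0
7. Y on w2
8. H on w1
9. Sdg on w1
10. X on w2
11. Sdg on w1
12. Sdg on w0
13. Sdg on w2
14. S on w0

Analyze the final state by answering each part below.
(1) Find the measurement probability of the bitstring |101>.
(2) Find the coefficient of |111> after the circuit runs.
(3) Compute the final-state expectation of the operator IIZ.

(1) The probability of measuring |101> is 1/2.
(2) The final state's coefficient on |111> equals -sqrt(2)/2.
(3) The observable IIZ averages to -1.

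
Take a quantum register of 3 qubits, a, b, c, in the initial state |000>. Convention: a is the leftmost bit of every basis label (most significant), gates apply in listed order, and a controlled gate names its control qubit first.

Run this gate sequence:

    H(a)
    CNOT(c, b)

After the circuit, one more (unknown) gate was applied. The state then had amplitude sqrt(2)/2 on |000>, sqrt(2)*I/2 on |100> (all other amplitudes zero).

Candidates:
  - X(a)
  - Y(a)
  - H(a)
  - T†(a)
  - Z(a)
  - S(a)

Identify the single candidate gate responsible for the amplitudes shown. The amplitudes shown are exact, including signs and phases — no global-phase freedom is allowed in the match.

The applied gate was S(a).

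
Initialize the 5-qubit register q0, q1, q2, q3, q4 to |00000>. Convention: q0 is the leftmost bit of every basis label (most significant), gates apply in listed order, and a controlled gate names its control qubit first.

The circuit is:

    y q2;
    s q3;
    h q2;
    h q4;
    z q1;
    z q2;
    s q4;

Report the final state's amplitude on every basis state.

The resulting statevector has amplitude I/2 on |00000>, -1/2 on |00001>, I/2 on |00100>, -1/2 on |00101>, and 0 on every other basis state.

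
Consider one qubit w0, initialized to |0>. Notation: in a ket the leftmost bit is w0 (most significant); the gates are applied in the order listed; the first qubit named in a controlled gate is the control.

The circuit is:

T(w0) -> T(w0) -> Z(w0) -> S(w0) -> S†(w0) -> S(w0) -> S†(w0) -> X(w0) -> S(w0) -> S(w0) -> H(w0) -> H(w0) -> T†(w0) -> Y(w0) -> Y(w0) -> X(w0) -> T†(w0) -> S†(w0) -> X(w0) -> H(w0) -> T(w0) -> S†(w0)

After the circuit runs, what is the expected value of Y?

In the final state, Y has expectation sqrt(2)/2. Key observation: gates 11-12 undo each other exactly, leaving only the rest of the circuit to track.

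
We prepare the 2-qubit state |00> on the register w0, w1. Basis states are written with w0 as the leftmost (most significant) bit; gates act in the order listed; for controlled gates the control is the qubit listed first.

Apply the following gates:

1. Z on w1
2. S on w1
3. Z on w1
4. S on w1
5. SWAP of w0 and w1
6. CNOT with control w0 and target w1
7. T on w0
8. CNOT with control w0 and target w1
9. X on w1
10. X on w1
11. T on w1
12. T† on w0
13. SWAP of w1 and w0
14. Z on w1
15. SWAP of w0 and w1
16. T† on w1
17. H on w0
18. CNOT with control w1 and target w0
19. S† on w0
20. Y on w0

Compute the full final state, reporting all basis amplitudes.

The final amplitudes are -sqrt(2)/2 on |00>, 0 on |01>, sqrt(2)*I/2 on |10>, 0 on |11>.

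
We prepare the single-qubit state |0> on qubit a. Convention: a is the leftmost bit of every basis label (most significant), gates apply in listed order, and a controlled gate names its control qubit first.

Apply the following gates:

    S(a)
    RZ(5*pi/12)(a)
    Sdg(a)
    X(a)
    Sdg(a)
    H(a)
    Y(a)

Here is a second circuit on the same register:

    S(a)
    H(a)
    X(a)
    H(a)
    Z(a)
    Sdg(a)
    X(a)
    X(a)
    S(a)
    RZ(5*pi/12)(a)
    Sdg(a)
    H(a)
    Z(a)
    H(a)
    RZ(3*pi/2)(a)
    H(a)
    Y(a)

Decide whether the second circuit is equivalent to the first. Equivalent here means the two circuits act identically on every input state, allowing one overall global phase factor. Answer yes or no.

Yes: on every input state the two circuits agree up to one overall phase factor.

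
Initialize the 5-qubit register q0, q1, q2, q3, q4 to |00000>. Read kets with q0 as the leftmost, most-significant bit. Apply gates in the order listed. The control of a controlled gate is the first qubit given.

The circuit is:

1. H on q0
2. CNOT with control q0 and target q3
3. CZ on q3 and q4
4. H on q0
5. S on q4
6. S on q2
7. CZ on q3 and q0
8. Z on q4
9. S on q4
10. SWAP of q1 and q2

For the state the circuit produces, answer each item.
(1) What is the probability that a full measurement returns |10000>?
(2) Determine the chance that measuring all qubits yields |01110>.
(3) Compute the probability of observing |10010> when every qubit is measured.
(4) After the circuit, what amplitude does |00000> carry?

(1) Outcome |10000> occurs with probability 1/4.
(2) A full measurement returns |01110> with probability 0.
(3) A full measurement returns |10010> with probability 1/4.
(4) The final state's coefficient on |00000> equals 1/2.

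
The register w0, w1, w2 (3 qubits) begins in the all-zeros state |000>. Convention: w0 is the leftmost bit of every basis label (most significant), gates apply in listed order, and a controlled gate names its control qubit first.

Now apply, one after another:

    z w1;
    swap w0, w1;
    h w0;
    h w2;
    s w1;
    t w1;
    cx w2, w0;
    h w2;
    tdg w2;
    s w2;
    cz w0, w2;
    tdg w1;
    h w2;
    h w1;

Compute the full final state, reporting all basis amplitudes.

After the circuit, the state carries amplitude sqrt(2)/4 on |000>, sqrt(2)/4 on |001>, sqrt(2)/4 on |010>, sqrt(2)/4 on |011>, sqrt(2)/4 on |100>, sqrt(2)/4 on |101>, sqrt(2)/4 on |110>, sqrt(2)/4 on |111>.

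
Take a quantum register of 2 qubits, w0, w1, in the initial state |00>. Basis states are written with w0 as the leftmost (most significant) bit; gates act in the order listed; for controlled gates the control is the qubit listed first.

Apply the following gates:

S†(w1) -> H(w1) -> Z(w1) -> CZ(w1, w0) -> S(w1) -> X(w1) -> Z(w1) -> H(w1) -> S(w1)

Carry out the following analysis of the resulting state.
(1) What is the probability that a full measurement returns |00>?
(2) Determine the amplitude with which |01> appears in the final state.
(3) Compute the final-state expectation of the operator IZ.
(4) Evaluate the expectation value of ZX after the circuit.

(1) A full measurement returns |00> with probability 1/2.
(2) The amplitude on |01> is 1/2 + I/2.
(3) The observable IZ averages to 0.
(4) In the final state, ZX has expectation -1.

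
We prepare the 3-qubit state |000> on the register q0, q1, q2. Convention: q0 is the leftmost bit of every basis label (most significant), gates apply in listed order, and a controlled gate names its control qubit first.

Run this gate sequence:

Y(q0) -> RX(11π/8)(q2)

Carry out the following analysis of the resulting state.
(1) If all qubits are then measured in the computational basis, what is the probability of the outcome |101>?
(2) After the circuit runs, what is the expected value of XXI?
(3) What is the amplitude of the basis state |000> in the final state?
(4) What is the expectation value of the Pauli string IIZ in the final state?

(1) Outcome |101> occurs with probability sin(5*pi/16)**2.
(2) The expectation value of XXI is 0.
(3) The amplitude on |000> is 0.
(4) The expectation value of IIZ is -sqrt(2 - sqrt(2))/2.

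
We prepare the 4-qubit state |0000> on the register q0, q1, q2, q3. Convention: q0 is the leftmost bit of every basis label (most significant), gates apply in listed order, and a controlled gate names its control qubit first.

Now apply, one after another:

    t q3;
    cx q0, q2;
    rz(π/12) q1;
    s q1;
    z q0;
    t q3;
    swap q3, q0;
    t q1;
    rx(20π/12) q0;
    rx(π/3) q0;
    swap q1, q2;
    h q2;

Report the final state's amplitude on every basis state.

The final amplitudes are sqrt(2)*exp(23*I*pi/24)/2 on |0000>, sqrt(2)*exp(23*I*pi/24)/2 on |0010>, and 0 on every other basis state.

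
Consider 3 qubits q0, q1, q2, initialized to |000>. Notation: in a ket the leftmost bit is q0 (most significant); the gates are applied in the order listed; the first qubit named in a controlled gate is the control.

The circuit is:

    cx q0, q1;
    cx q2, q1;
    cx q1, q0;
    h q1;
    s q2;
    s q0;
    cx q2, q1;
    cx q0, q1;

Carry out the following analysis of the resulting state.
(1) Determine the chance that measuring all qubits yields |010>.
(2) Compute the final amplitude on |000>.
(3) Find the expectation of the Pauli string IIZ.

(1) Outcome |010> occurs with probability 1/2.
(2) The amplitude on |000> is sqrt(2)/2.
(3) The observable IIZ averages to 1.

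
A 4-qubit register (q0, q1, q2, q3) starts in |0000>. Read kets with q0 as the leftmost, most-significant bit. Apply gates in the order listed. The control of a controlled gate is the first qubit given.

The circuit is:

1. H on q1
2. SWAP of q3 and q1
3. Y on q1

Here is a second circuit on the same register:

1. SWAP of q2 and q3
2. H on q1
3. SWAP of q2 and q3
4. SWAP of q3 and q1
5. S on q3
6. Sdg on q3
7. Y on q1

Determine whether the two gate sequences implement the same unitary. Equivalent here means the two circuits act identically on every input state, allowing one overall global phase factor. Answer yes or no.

Yes, they are equivalent — the unitaries differ by at most a global phase.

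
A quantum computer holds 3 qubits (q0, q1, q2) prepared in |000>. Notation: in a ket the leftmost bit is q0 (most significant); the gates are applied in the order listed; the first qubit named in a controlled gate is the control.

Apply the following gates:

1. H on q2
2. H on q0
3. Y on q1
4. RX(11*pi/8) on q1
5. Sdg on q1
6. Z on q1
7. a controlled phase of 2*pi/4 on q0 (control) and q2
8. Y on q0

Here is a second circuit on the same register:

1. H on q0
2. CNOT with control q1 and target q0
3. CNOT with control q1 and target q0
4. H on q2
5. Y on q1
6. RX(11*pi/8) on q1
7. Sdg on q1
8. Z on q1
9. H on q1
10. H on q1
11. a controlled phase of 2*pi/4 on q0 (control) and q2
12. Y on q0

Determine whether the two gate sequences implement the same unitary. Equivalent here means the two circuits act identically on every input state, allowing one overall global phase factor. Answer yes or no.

Yes, they are equivalent — the unitaries differ by at most a global phase.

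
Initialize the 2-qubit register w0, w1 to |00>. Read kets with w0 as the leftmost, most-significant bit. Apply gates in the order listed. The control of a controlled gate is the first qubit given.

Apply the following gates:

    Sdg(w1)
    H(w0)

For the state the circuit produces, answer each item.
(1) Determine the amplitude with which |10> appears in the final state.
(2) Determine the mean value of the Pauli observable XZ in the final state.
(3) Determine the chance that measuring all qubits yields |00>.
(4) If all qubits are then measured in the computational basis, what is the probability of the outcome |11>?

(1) The final state's coefficient on |10> equals sqrt(2)/2.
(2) In the final state, XZ has expectation 1.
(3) Outcome |00> occurs with probability 1/2.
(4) The probability of measuring |11> is 0.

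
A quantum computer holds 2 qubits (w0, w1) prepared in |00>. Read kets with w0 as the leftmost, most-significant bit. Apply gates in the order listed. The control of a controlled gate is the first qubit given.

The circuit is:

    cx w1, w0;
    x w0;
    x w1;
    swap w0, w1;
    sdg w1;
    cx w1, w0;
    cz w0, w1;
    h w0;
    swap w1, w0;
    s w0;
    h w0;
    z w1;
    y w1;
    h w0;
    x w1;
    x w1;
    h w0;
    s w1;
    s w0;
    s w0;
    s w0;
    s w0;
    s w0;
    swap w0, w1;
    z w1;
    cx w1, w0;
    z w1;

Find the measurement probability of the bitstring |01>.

Outcome |01> occurs with probability 1/4. Key observation: steps 20-23 multiply out to the identity, so the circuit reduces to the remaining gates.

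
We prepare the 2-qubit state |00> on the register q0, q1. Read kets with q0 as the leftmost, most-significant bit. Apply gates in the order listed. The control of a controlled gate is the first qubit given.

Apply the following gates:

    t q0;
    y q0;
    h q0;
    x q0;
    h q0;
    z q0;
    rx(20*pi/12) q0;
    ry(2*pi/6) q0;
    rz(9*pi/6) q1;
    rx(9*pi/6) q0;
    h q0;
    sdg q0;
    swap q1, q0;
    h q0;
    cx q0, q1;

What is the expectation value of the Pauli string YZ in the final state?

In the final state, YZ has expectation -sqrt(3)/2. Key observation: steps 3-6 multiply out to the identity, so the circuit reduces to the remaining gates.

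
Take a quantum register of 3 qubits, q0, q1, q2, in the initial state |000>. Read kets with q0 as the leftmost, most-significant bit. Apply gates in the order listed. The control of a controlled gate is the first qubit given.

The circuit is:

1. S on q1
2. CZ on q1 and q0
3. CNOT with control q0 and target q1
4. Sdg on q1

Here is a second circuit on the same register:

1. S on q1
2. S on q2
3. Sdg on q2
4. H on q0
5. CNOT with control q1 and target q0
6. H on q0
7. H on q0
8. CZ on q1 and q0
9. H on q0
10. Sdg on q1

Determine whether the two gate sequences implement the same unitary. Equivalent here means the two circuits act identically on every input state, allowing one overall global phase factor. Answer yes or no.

No — the two circuits implement different unitaries, even allowing a global phase.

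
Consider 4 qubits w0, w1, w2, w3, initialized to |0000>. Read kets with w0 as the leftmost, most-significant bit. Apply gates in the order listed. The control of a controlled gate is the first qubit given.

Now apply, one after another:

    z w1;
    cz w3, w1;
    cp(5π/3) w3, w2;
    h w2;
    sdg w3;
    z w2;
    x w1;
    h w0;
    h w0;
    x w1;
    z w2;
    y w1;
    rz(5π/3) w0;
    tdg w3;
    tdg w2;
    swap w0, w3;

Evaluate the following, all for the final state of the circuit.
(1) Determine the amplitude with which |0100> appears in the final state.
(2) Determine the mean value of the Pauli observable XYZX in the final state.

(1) |0100> carries amplitude -sqrt(2)*exp(2*I*pi/3)/2 in the final state. Key observation: the block from step 6 through step 11 cancels to the identity and can be dropped.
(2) In the final state, XYZX has expectation 0.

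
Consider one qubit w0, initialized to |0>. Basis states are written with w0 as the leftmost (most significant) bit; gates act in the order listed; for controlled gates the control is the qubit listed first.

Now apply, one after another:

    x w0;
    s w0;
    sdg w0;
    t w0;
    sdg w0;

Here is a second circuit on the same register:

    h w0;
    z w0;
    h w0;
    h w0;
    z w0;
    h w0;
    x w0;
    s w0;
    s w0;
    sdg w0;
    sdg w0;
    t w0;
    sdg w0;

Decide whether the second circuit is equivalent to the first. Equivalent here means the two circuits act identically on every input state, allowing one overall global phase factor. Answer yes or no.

Yes, they are equivalent — the unitaries differ by at most a global phase.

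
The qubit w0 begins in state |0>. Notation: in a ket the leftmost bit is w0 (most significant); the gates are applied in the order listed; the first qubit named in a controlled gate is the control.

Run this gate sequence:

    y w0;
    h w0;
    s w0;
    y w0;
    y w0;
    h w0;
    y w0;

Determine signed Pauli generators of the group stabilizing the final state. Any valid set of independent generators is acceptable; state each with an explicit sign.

One valid set of independent stabilizer generators is +Y (any independent generating set of the same group is equally correct).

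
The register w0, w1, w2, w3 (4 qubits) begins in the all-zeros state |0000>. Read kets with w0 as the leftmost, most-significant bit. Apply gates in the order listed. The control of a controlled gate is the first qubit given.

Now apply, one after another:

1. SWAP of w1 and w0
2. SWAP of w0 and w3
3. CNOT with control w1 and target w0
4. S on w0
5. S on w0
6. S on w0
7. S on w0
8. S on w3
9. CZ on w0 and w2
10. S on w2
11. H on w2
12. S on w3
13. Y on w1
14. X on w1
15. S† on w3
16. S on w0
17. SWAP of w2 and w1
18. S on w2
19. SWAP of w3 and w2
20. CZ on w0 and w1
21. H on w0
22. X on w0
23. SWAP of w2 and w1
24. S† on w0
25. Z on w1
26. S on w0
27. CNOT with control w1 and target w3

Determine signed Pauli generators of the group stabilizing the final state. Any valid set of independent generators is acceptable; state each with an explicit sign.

The final state is stabilized by the group generated by +XIII, +IIXI, +IZII, +IIIZ; other independent generating sets are equally valid. Key observation: steps 4-7 multiply out to the identity, so the circuit reduces to the remaining gates.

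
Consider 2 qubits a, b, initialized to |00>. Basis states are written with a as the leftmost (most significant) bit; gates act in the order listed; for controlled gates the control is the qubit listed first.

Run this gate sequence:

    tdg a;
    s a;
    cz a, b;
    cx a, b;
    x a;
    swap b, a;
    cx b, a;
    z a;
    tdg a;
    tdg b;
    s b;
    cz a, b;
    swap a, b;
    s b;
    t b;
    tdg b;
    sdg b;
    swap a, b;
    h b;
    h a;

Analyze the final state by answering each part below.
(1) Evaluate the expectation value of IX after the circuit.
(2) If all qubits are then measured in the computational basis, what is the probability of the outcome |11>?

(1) In the final state, IX has expectation -1. Key observation: gates 13-18 undo each other exactly, leaving only the rest of the circuit to track.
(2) Outcome |11> occurs with probability 1/4.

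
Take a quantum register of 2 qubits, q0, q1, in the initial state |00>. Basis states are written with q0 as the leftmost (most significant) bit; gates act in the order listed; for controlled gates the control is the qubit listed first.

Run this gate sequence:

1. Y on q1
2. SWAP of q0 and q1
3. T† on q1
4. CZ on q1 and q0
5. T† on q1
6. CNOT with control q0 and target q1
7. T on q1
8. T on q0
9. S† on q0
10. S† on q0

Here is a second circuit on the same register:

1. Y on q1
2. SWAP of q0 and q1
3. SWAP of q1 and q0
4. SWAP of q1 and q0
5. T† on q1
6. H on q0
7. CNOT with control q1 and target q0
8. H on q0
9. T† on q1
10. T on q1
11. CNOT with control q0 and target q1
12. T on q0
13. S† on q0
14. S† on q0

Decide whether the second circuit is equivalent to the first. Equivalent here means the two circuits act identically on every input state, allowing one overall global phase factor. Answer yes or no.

No — the two circuits implement different unitaries, even allowing a global phase.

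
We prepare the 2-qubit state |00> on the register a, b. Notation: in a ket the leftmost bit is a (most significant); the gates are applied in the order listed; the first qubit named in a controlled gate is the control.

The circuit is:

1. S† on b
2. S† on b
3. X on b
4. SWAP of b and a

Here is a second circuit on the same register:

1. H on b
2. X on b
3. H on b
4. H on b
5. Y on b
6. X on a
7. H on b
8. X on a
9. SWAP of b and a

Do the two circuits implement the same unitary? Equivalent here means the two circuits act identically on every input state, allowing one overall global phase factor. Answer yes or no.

No: there is an input state on which the two circuits produce genuinely different outputs (not merely differing by a phase).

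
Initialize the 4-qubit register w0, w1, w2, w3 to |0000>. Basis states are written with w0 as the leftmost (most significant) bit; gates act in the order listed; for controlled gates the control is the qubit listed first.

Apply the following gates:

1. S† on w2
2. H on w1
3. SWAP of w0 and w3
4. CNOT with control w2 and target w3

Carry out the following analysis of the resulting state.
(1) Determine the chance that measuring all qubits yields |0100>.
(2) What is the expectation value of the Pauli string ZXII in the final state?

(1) Outcome |0100> occurs with probability 1/2.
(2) In the final state, ZXII has expectation 1.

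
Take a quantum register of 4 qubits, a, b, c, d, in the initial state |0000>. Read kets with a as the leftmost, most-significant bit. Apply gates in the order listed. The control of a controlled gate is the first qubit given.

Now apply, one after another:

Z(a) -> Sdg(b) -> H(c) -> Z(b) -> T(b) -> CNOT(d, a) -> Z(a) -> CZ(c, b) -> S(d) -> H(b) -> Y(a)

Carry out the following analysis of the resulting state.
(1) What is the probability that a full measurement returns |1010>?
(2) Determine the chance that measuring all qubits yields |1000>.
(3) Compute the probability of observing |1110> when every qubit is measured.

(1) Outcome |1010> occurs with probability 1/4.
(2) A full measurement returns |1000> with probability 1/4.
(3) The probability of measuring |1110> is 1/4.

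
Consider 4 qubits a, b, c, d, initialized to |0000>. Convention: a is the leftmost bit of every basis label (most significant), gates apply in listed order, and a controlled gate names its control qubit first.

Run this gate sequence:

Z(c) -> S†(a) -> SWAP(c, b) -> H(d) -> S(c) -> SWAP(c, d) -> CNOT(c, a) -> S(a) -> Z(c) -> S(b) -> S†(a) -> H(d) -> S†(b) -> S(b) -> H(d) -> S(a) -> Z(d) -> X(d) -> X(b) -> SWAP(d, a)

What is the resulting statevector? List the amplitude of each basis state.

The resulting statevector has amplitude sqrt(2)/2 on |1100>, -sqrt(2)*I/2 on |1111>, and 0 on every other basis state. Key observation: steps 11-16 multiply out to the identity, so the circuit reduces to the remaining gates.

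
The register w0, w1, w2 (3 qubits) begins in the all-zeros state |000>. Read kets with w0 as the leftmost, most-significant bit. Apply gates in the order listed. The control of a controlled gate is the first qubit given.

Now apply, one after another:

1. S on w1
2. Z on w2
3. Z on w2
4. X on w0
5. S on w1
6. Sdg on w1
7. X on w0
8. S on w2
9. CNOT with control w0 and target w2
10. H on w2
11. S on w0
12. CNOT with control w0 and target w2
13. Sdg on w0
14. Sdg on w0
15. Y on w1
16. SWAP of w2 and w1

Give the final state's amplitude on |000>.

The amplitude on |000> is 0.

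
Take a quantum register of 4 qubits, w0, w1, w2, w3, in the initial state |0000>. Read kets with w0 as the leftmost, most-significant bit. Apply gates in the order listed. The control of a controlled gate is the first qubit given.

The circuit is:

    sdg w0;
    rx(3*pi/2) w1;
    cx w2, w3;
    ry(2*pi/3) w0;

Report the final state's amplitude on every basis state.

The final amplitudes are -sqrt(2)/4 on |0000>, -sqrt(2)*I/4 on |0100>, -sqrt(6)/4 on |1000>, -sqrt(6)*I/4 on |1100>, and 0 on every other basis state.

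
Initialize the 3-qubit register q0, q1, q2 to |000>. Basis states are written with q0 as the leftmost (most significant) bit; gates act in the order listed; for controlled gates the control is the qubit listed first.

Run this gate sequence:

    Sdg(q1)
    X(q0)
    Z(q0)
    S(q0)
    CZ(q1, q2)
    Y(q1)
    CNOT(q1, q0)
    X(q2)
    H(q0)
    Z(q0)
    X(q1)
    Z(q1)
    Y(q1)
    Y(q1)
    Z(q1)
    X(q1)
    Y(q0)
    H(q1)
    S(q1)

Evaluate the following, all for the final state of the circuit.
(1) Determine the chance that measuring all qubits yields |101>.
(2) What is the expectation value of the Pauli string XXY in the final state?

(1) Outcome |101> occurs with probability 1/4. Key observation: the block from step 11 through step 16 cancels to the identity and can be dropped.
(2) The expectation value of XXY is 0.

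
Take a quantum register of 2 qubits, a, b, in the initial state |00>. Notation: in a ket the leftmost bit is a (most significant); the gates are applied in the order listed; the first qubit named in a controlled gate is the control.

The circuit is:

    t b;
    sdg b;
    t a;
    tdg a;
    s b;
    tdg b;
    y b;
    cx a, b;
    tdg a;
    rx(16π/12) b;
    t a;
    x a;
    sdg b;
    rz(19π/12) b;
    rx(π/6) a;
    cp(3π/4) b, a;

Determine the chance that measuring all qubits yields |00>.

The probability of measuring |00> is 3/8 - 3*sqrt(3)/16. Key observation: the block from step 1 through step 6 cancels to the identity and can be dropped.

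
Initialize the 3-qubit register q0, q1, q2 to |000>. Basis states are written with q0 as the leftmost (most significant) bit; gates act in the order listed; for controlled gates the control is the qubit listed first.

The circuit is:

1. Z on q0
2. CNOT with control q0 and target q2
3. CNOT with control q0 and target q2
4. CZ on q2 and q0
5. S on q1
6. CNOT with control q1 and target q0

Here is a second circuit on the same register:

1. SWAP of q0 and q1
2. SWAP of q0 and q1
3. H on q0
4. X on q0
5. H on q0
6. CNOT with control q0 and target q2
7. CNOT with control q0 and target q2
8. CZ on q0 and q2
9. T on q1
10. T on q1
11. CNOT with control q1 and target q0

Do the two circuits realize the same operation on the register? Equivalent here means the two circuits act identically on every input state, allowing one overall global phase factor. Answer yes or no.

Yes — the two circuits implement the same unitary up to a global phase.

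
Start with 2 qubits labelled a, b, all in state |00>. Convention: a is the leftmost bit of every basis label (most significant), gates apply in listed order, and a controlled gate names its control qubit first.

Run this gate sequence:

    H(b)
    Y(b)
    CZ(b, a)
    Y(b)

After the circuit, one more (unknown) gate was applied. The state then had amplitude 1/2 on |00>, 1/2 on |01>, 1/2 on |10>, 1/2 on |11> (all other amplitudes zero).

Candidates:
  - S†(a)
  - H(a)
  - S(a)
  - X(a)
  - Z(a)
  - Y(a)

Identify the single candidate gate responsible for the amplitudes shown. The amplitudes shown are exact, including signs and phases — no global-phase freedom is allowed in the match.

It was H(a) that produced the state shown.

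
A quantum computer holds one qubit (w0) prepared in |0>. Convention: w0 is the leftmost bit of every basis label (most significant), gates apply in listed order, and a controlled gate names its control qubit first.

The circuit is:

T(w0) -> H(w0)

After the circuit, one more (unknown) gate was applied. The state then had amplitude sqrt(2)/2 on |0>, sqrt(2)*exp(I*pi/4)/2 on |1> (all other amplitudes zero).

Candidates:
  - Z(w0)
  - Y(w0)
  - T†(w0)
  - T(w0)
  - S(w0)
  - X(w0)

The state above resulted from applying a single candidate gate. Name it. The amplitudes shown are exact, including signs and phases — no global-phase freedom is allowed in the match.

It was T(w0) that produced the state shown.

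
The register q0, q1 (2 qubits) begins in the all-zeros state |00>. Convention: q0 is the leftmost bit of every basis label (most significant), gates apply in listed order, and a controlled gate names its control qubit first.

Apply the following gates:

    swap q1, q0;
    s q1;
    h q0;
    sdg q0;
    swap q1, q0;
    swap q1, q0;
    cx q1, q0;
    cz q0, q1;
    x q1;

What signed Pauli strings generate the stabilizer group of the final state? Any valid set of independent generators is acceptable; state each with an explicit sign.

The final state is stabilized by the group generated by -YI, -IZ; other independent generating sets are equally valid.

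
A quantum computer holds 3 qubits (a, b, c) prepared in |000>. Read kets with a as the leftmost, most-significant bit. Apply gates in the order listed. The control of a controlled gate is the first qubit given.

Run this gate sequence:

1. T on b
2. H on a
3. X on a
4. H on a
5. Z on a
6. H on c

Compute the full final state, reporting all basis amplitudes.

After the circuit, the state carries amplitude sqrt(2)/2 on |000>, sqrt(2)/2 on |001>, and 0 on every other basis state. Key observation: gates 2-5 undo each other exactly, leaving only the rest of the circuit to track.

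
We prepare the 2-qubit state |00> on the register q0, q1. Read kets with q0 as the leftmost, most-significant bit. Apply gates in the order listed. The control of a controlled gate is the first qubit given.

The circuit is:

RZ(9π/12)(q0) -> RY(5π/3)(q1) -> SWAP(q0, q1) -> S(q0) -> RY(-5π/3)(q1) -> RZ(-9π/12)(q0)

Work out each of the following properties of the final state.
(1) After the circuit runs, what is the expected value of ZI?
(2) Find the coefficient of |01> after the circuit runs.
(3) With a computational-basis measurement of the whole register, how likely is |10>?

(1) The observable ZI averages to 1/2.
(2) The final state's coefficient on |01> equals sqrt(3)/4.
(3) Outcome |10> occurs with probability 3/16.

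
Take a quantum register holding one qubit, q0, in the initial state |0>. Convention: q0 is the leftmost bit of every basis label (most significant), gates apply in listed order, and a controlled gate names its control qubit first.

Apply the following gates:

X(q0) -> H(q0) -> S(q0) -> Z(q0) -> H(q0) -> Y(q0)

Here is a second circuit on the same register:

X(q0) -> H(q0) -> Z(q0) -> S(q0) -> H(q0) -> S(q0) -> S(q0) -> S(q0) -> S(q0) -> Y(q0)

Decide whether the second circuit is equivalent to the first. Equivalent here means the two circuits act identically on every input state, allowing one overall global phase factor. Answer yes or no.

Yes: on every input state the two circuits agree up to one overall phase factor.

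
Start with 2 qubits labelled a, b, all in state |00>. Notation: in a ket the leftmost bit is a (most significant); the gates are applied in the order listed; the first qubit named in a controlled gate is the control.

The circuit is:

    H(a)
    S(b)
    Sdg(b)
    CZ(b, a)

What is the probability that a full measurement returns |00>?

A full measurement returns |00> with probability 1/2.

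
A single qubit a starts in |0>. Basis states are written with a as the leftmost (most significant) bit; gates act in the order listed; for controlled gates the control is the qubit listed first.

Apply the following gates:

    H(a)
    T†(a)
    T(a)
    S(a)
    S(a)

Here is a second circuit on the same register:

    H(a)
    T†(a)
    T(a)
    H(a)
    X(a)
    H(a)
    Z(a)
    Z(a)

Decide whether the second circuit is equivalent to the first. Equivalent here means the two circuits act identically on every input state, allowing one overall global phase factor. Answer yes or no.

Yes: on every input state the two circuits agree up to one overall phase factor.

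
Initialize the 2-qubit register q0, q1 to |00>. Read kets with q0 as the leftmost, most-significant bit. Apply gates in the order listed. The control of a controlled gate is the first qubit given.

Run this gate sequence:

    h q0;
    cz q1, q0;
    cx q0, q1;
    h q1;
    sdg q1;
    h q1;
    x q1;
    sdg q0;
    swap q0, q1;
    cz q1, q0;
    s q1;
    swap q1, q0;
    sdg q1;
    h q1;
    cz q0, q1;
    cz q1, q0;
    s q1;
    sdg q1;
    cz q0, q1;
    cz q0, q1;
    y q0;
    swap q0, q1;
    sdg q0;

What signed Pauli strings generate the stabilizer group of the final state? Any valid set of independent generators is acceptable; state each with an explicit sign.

The final state is stabilized by the group generated by -IY, -ZI; other independent generating sets are equally valid. Key observation: gates 19-20 undo each other exactly, leaving only the rest of the circuit to track.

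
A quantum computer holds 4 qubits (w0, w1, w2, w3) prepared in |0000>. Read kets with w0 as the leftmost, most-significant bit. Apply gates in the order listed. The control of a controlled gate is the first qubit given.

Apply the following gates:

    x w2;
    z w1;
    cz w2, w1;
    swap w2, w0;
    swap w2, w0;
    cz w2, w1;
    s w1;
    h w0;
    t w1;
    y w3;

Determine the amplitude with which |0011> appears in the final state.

The amplitude on |0011> is sqrt(2)*I/2. Key observation: gates 3-6 undo each other exactly, leaving only the rest of the circuit to track.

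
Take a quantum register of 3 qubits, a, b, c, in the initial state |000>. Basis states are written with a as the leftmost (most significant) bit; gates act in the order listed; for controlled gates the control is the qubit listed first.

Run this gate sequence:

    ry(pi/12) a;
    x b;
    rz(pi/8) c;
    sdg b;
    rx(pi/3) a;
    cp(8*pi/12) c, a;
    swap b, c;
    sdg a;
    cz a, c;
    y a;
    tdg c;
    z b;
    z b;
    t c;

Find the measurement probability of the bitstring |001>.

A full measurement returns |001> with probability -sqrt(6)/16 - sqrt(2)/16 + 1/2. Key observation: gates 11-14 undo each other exactly, leaving only the rest of the circuit to track.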